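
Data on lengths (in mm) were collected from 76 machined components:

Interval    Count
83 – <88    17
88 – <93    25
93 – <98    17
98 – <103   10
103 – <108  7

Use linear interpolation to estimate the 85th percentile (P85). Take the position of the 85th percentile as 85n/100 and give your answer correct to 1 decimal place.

Cumulative frequencies: 17, 42, 59, 69, 76
n = 76; position = 85n/100 = 64.6.
This falls in the class 98 – <103: L = 98, F = 59, f = 10, h = 5.
85th percentile ≈ 98 + ((64.6 − 59) / 10) × 5 = 100.8000

100.8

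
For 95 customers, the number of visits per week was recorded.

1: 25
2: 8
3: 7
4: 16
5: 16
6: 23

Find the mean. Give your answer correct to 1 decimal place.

3.6

Values: 1, 2, 3, 4, 5, 6
Σfx = 25×1 + 8×2 + 7×3 + 16×4 + 16×5 + 23×6 = 344
n = Σf = 95
Mean = 344 / 95 = 3.6211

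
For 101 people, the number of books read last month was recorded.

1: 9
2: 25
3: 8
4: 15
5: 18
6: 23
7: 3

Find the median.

4

Cumulative frequencies: 9, 34, 42, 57, 75, 98, 101
n = 101, so the median is the value in position (n+1)/2 = 51.
Position 51 falls at value 4.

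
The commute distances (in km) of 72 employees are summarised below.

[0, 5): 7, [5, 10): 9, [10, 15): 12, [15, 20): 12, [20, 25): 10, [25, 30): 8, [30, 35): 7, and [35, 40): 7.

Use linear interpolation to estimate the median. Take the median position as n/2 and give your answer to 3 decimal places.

18.333

Cumulative frequencies: 7, 16, 28, 40, 50, 58, 65, 72
n = 72; position = n/2 = 36.
This falls in the class [15, 20): L = 15, F = 28, f = 12, h = 5.
Median ≈ 15 + ((36 − 28) / 12) × 5 = 18.3333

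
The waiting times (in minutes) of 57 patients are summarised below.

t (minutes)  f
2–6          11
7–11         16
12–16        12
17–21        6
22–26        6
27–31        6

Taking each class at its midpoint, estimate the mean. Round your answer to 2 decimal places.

Midpoints: 4, 9, 14, 19, 24, 29
Σfm = 11×4 + 16×9 + 12×14 + 6×19 + 6×24 + 6×29 = 788
n = Σf = 57
Mean = 788 / 57 = 13.8246

13.82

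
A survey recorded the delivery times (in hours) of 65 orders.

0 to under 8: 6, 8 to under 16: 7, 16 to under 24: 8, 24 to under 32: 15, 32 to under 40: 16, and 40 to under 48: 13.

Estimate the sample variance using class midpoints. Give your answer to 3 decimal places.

157.938

Midpoints: 4, 12, 20, 28, 36, 44
n = 65, Σfm = 1836, mean = 28.2462
Σfm² = 61968
Σf(m − x̄)² = Σfm² − (Σfm)²/n = 61968 − 1836²/65 = 10108.0615
Sample variance = 10108.0615 / 64 = 157.9385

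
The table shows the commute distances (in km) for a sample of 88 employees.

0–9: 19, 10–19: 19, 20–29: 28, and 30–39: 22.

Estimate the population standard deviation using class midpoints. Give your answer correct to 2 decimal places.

10.82

Midpoints: 4.5, 14.5, 24.5, 34.5
n = 88, Σfm = 1806, mean = 20.5227
Σfm² = 47372
Σf(m − x̄)² = Σfm² − (Σfm)²/n = 47372 − 1806²/88 = 10307.9545
Population variance = 10307.9545 / 88 = 117.1358
Standard deviation = √117.1358 = 10.8229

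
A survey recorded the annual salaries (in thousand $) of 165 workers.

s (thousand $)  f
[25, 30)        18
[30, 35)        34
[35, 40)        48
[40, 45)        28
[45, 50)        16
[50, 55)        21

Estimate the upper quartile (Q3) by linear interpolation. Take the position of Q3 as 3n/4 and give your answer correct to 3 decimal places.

Cumulative frequencies: 18, 52, 100, 128, 144, 165
n = 165; position = 3n/4 = 123.75.
This falls in the class [40, 45): L = 40, F = 100, f = 28, h = 5.
Upper quartile ≈ 40 + ((123.75 − 100) / 28) × 5 = 44.2411

44.241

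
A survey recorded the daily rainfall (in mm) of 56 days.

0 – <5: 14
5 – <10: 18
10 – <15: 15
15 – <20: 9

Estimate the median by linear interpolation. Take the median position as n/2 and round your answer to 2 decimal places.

Cumulative frequencies: 14, 32, 47, 56
n = 56; position = n/2 = 28.
This falls in the class 5 – <10: L = 5, F = 14, f = 18, h = 5.
Median ≈ 5 + ((28 − 14) / 18) × 5 = 8.8889

8.89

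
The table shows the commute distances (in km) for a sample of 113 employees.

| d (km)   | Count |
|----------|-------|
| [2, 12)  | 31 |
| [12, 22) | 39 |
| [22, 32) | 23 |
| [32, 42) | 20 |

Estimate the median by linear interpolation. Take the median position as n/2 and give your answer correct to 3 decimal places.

Cumulative frequencies: 31, 70, 93, 113
n = 113; position = n/2 = 56.5.
This falls in the class [12, 22): L = 12, F = 31, f = 39, h = 10.
Median ≈ 12 + ((56.5 − 31) / 39) × 10 = 18.5385

18.538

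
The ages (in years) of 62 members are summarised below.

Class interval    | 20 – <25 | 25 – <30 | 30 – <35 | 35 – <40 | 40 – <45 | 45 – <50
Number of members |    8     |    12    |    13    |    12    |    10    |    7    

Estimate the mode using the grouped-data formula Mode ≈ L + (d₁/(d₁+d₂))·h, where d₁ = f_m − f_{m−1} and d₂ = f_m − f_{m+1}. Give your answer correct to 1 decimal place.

Modal class: 30 – <35 (highest frequency 13).
d₁ = 13 − 12 = 1, d₂ = 13 − 12 = 1
Mode ≈ 30 + (1/(1+1)) × 5 = 30 + 2.5000 = 32.5000

32.5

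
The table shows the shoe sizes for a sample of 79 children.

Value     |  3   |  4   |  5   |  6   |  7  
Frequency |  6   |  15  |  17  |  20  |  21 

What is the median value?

Cumulative frequencies: 6, 21, 38, 58, 79
n = 79, so the median is the value in position (n+1)/2 = 40.
Position 40 falls at value 6.

6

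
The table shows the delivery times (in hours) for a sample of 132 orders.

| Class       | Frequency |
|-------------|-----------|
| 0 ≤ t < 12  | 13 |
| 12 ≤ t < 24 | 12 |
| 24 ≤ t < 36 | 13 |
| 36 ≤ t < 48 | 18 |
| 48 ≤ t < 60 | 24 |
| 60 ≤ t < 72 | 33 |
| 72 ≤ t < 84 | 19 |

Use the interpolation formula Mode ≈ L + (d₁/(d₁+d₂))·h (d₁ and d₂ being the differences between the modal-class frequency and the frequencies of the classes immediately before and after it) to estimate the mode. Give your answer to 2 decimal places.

Modal class: 60 ≤ t < 72 (highest frequency 33).
d₁ = 33 − 24 = 9, d₂ = 33 − 19 = 14
Mode ≈ 60 + (9/(9+14)) × 12 = 60 + 4.6957 = 64.6957

64.70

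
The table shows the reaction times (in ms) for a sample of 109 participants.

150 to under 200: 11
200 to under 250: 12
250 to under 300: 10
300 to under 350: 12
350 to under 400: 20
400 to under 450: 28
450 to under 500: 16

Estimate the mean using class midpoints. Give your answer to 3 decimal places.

Midpoints: 175, 225, 275, 325, 375, 425, 475
Σfm = 11×175 + 12×225 + 10×275 + 12×325 + 20×375 + 28×425 + 16×475 = 38275
n = Σf = 109
Mean = 38275 / 109 = 351.1468

351.147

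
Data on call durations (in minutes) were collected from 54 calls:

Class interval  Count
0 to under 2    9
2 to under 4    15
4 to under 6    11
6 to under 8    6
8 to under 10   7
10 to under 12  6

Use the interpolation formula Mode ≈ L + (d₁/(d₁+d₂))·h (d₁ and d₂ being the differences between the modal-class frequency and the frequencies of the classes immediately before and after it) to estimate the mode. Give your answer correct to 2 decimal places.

Modal class: 2 to under 4 (highest frequency 15).
d₁ = 15 − 9 = 6, d₂ = 15 − 11 = 4
Mode ≈ 2 + (6/(6+4)) × 2 = 2 + 1.2000 = 3.2000

3.20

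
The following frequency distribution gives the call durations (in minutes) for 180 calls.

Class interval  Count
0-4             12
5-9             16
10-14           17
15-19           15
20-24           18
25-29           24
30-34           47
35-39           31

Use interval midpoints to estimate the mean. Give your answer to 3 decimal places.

23.833

Midpoints: 2, 7, 12, 17, 22, 27, 32, 37
Σfm = 12×2 + 16×7 + 17×12 + 15×17 + 18×22 + 24×27 + 47×32 + 31×37 = 4290
n = Σf = 180
Mean = 4290 / 180 = 23.8333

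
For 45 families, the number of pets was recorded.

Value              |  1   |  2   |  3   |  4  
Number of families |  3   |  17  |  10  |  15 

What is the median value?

3

Cumulative frequencies: 3, 20, 30, 45
n = 45, so the median is the value in position (n+1)/2 = 23.
Position 23 falls at value 3.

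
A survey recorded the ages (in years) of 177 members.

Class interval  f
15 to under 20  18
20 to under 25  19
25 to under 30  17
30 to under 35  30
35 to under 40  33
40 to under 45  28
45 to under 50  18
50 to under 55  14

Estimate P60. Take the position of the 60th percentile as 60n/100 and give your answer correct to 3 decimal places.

38.364

Cumulative frequencies: 18, 37, 54, 84, 117, 145, 163, 177
n = 177; position = 60n/100 = 106.2.
This falls in the class 35 to under 40: L = 35, F = 84, f = 33, h = 5.
60th percentile ≈ 35 + ((106.2 − 84) / 33) × 5 = 38.3636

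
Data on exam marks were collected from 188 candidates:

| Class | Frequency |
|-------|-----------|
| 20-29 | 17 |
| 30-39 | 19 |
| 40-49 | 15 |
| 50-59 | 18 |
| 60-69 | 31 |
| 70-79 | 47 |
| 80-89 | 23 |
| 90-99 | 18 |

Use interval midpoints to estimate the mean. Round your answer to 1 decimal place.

Midpoints: 24.5, 34.5, 44.5, 54.5, 64.5, 74.5, 84.5, 94.5
Σfm = 17×24.5 + 19×34.5 + 15×44.5 + 18×54.5 + 31×64.5 + 47×74.5 + 23×84.5 + 18×94.5 = 11866
n = Σf = 188
Mean = 11866 / 188 = 63.1170

63.1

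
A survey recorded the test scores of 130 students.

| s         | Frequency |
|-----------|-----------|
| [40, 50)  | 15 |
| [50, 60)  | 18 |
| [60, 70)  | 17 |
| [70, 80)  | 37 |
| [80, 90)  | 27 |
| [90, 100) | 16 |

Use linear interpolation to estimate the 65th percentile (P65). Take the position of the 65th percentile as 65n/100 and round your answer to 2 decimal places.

Cumulative frequencies: 15, 33, 50, 87, 114, 130
n = 130; position = 65n/100 = 84.5.
This falls in the class [70, 80): L = 70, F = 50, f = 37, h = 10.
65th percentile ≈ 70 + ((84.5 − 50) / 37) × 10 = 79.3243

79.32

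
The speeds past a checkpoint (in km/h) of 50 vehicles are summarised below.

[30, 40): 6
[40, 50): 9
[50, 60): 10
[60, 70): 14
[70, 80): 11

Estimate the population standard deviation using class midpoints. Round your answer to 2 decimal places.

13.15

Midpoints: 35, 45, 55, 65, 75
n = 50, Σfm = 2900, mean = 58.0000
Σfm² = 176850
Σf(m − x̄)² = Σfm² − (Σfm)²/n = 176850 − 2900²/50 = 8650.0000
Population variance = 8650.0000 / 50 = 173.0000
Standard deviation = √173.0000 = 13.1529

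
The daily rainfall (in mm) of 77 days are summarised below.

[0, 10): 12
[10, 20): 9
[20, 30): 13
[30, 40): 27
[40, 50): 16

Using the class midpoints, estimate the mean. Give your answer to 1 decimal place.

Midpoints: 5, 15, 25, 35, 45
Σfm = 12×5 + 9×15 + 13×25 + 27×35 + 16×45 = 2185
n = Σf = 77
Mean = 2185 / 77 = 28.3766

28.4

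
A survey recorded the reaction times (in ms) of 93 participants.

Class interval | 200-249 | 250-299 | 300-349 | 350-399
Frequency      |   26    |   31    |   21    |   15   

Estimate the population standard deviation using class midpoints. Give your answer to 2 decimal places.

Midpoints: 224.5, 274.5, 324.5, 374.5
n = 93, Σfm = 26778.5, mean = 287.9409
Σfm² = 7961323.25
Σf(m − x̄)² = Σfm² − (Σfm)²/n = 7961323.25 − 26778.5²/93 = 250698.9247
Population variance = 250698.9247 / 93 = 2695.6874
Standard deviation = √2695.6874 = 51.9200

51.92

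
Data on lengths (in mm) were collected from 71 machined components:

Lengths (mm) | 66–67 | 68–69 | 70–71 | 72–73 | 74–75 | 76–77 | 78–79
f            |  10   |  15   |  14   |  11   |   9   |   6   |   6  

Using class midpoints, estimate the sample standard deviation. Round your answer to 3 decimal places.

3.655

Midpoints: 66.5, 68.5, 70.5, 72.5, 74.5, 76.5, 78.5
n = 71, Σfm = 5077.5, mean = 71.5141
Σfm² = 364047.75
Σf(m − x̄)² = Σfm² − (Σfm)²/n = 364047.75 − 5077.5²/71 = 934.9859
Sample variance = 934.9859 / 70 = 13.3569
Standard deviation = √13.3569 = 3.6547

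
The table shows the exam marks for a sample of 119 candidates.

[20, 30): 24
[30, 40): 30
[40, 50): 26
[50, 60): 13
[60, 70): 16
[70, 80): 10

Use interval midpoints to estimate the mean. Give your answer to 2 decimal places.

Midpoints: 25, 35, 45, 55, 65, 75
Σfm = 24×25 + 30×35 + 26×45 + 13×55 + 16×65 + 10×75 = 5325
n = Σf = 119
Mean = 5325 / 119 = 44.7479

44.75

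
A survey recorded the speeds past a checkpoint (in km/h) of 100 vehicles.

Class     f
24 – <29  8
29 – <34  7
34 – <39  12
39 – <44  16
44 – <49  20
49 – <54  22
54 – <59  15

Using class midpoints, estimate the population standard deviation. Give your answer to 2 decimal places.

8.95

Midpoints: 26.5, 31.5, 36.5, 41.5, 46.5, 51.5, 56.5
n = 100, Σfm = 4445, mean = 44.4500
Σfm² = 205585
Σf(m − x̄)² = Σfm² − (Σfm)²/n = 205585 − 4445²/100 = 8004.7500
Population variance = 8004.7500 / 100 = 80.0475
Standard deviation = √80.0475 = 8.9469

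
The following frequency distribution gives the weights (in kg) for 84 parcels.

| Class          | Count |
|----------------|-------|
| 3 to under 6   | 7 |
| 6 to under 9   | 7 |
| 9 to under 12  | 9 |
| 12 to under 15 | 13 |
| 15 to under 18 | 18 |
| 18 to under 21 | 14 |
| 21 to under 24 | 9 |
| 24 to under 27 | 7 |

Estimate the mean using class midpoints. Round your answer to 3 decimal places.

Midpoints: 4.5, 7.5, 10.5, 13.5, 16.5, 19.5, 22.5, 25.5
Σfm = 7×4.5 + 7×7.5 + 9×10.5 + 13×13.5 + 18×16.5 + 14×19.5 + 9×22.5 + 7×25.5 = 1305
n = Σf = 84
Mean = 1305 / 84 = 15.5357

15.536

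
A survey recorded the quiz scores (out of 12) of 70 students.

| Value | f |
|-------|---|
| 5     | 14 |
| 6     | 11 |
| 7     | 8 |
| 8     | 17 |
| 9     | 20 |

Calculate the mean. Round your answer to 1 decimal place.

Values: 5, 6, 7, 8, 9
Σfx = 14×5 + 11×6 + 8×7 + 17×8 + 20×9 = 508
n = Σf = 70
Mean = 508 / 70 = 7.2571

7.3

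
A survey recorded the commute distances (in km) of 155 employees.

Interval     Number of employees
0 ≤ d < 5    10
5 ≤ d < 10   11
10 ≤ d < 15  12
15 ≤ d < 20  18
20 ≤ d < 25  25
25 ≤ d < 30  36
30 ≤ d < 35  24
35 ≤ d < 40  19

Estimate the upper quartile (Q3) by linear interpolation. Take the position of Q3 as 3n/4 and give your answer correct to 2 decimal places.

30.89

Cumulative frequencies: 10, 21, 33, 51, 76, 112, 136, 155
n = 155; position = 3n/4 = 116.25.
This falls in the class 30 ≤ d < 35: L = 30, F = 112, f = 24, h = 5.
Upper quartile ≈ 30 + ((116.25 − 112) / 24) × 5 = 30.8854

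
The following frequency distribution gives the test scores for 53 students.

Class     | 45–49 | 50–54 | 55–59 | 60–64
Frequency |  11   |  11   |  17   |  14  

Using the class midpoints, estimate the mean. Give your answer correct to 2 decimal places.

55.21

Midpoints: 47, 52, 57, 62
Σfm = 11×47 + 11×52 + 17×57 + 14×62 = 2926
n = Σf = 53
Mean = 2926 / 53 = 55.2075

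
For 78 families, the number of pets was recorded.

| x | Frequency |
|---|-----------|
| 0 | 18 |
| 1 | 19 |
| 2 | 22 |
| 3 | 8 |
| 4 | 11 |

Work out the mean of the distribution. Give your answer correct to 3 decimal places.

Values: 0, 1, 2, 3, 4
Σfx = 18×0 + 19×1 + 22×2 + 8×3 + 11×4 = 131
n = Σf = 78
Mean = 131 / 78 = 1.6795

1.679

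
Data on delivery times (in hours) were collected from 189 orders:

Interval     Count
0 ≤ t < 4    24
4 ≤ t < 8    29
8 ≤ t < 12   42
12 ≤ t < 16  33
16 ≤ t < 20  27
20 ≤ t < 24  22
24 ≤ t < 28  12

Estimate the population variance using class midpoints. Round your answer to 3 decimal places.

Midpoints: 2, 6, 10, 14, 18, 22, 26
n = 189, Σfm = 2386, mean = 12.6243
Σfm² = 39316
Σf(m − x̄)² = Σfm² − (Σfm)²/n = 39316 − 2386²/189 = 9194.3280
Population variance = 9194.3280 / 189 = 48.6472

48.647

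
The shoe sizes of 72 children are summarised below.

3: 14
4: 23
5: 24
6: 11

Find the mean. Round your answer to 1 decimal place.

4.4

Values: 3, 4, 5, 6
Σfx = 14×3 + 23×4 + 24×5 + 11×6 = 320
n = Σf = 72
Mean = 320 / 72 = 4.4444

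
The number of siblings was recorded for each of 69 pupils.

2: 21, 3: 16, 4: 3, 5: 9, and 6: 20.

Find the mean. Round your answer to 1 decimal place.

Values: 2, 3, 4, 5, 6
Σfx = 21×2 + 16×3 + 3×4 + 9×5 + 20×6 = 267
n = Σf = 69
Mean = 267 / 69 = 3.8696

3.9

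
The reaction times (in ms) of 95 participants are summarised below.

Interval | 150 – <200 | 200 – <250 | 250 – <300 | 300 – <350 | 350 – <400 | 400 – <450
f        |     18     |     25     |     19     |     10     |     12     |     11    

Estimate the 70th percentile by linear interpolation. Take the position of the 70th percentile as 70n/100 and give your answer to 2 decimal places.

Cumulative frequencies: 18, 43, 62, 72, 84, 95
n = 95; position = 70n/100 = 66.5.
This falls in the class 300 – <350: L = 300, F = 62, f = 10, h = 50.
70th percentile ≈ 300 + ((66.5 − 62) / 10) × 50 = 322.5000

322.50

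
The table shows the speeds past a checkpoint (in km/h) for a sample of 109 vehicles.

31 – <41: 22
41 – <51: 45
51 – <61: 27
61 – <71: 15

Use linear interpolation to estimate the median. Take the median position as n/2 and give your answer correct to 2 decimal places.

Cumulative frequencies: 22, 67, 94, 109
n = 109; position = n/2 = 54.5.
This falls in the class 41 – <51: L = 41, F = 22, f = 45, h = 10.
Median ≈ 41 + ((54.5 − 22) / 45) × 10 = 48.2222

48.22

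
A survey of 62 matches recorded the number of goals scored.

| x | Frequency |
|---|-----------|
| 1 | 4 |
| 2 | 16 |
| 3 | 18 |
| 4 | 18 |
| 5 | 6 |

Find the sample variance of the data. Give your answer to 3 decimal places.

Values: 1, 2, 3, 4, 5
n = 62, Σfx = 192, mean = 3.0968
Σfx² = 668
Σf(x − x̄)² = Σfx² − (Σfx)²/n = 668 − 192²/62 = 73.4194
Sample variance = 73.4194 / 61 = 1.2036

1.204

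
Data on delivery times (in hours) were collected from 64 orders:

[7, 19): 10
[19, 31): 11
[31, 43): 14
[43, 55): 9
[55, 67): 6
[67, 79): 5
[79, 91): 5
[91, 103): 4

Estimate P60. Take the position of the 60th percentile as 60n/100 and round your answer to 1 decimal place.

47.5

Cumulative frequencies: 10, 21, 35, 44, 50, 55, 60, 64
n = 64; position = 60n/100 = 38.4.
This falls in the class [43, 55): L = 43, F = 35, f = 9, h = 12.
60th percentile ≈ 43 + ((38.4 − 35) / 9) × 12 = 47.5333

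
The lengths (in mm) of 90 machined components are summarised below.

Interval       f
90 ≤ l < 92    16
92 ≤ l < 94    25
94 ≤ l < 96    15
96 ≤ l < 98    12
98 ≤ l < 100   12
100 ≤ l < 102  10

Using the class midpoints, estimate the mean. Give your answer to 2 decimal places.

95.20

Midpoints: 91, 93, 95, 97, 99, 101
Σfm = 16×91 + 25×93 + 15×95 + 12×97 + 12×99 + 10×101 = 8568
n = Σf = 90
Mean = 8568 / 90 = 95.2000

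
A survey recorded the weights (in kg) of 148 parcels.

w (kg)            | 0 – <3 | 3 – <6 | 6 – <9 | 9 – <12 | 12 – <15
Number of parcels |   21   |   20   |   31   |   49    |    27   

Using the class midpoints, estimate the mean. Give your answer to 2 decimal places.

8.33

Midpoints: 1.5, 4.5, 7.5, 10.5, 13.5
Σfm = 21×1.5 + 20×4.5 + 31×7.5 + 49×10.5 + 27×13.5 = 1233
n = Σf = 148
Mean = 1233 / 148 = 8.3311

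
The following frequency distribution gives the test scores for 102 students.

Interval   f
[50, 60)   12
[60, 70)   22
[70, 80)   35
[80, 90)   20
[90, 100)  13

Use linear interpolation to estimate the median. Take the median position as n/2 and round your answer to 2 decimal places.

74.86

Cumulative frequencies: 12, 34, 69, 89, 102
n = 102; position = n/2 = 51.
This falls in the class [70, 80): L = 70, F = 34, f = 35, h = 10.
Median ≈ 70 + ((51 − 34) / 35) × 10 = 74.8571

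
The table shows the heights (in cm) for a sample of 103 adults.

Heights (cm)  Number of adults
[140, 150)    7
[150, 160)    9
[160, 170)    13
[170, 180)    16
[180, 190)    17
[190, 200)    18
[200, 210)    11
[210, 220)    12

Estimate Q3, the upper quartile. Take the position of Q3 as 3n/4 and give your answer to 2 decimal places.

Cumulative frequencies: 7, 16, 29, 45, 62, 80, 91, 103
n = 103; position = 3n/4 = 77.25.
This falls in the class [190, 200): L = 190, F = 62, f = 18, h = 10.
Upper quartile ≈ 190 + ((77.25 − 62) / 18) × 10 = 198.4722

198.47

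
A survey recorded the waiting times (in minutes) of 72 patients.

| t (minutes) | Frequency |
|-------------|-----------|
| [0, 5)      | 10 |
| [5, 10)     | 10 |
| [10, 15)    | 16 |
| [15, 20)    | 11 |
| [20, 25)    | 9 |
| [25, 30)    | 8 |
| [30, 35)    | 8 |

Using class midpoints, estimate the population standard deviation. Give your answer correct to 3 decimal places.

9.409

Midpoints: 2.5, 7.5, 12.5, 17.5, 22.5, 27.5, 32.5
n = 72, Σfm = 1175, mean = 16.3194
Σfm² = 25550
Σf(m − x̄)² = Σfm² − (Σfm)²/n = 25550 − 1175²/72 = 6374.6528
Population variance = 6374.6528 / 72 = 88.5368
Standard deviation = √88.5368 = 9.4094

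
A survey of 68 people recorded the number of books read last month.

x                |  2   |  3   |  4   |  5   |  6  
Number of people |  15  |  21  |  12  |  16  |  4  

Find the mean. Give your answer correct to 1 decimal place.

Values: 2, 3, 4, 5, 6
Σfx = 15×2 + 21×3 + 12×4 + 16×5 + 4×6 = 245
n = Σf = 68
Mean = 245 / 68 = 3.6029

3.6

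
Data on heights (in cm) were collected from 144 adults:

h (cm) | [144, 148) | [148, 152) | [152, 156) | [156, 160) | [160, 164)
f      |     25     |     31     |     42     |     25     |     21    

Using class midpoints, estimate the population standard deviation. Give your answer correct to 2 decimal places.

5.15

Midpoints: 146, 150, 154, 158, 162
n = 144, Σfm = 22120, mean = 153.6111
Σfm² = 3401696
Σf(m − x̄)² = Σfm² − (Σfm)²/n = 3401696 − 22120²/144 = 3818.2222
Population variance = 3818.2222 / 144 = 26.5154
Standard deviation = √26.5154 = 5.1493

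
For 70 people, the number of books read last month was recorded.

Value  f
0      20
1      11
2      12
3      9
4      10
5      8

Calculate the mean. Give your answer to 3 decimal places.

Values: 0, 1, 2, 3, 4, 5
Σfx = 20×0 + 11×1 + 12×2 + 9×3 + 10×4 + 8×5 = 142
n = Σf = 70
Mean = 142 / 70 = 2.0286

2.029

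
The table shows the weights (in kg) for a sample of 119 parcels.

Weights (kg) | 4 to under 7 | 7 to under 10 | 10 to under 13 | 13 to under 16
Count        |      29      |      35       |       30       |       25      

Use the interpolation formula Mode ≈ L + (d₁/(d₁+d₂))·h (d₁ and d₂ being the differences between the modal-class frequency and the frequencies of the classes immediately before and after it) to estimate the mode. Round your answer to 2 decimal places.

Modal class: 7 to under 10 (highest frequency 35).
d₁ = 35 − 29 = 6, d₂ = 35 − 30 = 5
Mode ≈ 7 + (6/(6+5)) × 3 = 7 + 1.6364 = 8.6364

8.64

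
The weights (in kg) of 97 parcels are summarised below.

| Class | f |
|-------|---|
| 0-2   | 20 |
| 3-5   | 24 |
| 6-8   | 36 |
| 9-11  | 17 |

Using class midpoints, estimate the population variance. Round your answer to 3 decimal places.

Midpoints: 1, 4, 7, 10
n = 97, Σfm = 538, mean = 5.5464
Σfm² = 3868
Σf(m − x̄)² = Σfm² − (Σfm)²/n = 3868 − 538²/97 = 884.0412
Population variance = 884.0412 / 97 = 9.1138

9.114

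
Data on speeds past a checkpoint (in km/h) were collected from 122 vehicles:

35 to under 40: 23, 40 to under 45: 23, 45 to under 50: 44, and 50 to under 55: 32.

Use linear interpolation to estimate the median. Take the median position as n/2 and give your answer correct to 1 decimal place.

Cumulative frequencies: 23, 46, 90, 122
n = 122; position = n/2 = 61.
This falls in the class 45 to under 50: L = 45, F = 46, f = 44, h = 5.
Median ≈ 45 + ((61 − 46) / 44) × 5 = 46.7045

46.7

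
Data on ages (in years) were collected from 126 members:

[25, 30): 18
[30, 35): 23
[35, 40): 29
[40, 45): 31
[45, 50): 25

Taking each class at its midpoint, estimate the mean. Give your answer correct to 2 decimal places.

Midpoints: 27.5, 32.5, 37.5, 42.5, 47.5
Σfm = 18×27.5 + 23×32.5 + 29×37.5 + 31×42.5 + 25×47.5 = 4835
n = Σf = 126
Mean = 4835 / 126 = 38.3730

38.37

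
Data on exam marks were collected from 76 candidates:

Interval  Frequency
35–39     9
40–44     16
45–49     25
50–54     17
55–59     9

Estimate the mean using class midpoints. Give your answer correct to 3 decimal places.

Midpoints: 37, 42, 47, 52, 57
Σfm = 9×37 + 16×42 + 25×47 + 17×52 + 9×57 = 3577
n = Σf = 76
Mean = 3577 / 76 = 47.0658

47.066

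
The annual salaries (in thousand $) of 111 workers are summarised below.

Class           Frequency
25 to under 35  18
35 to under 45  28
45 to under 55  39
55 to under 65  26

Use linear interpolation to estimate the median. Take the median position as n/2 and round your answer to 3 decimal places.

Cumulative frequencies: 18, 46, 85, 111
n = 111; position = n/2 = 55.5.
This falls in the class 45 to under 55: L = 45, F = 46, f = 39, h = 10.
Median ≈ 45 + ((55.5 − 46) / 39) × 10 = 47.4359

47.436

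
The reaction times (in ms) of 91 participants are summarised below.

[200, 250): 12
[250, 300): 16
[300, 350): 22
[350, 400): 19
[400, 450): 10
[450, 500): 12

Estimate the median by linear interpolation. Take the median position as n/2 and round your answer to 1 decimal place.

339.8

Cumulative frequencies: 12, 28, 50, 69, 79, 91
n = 91; position = n/2 = 45.5.
This falls in the class [300, 350): L = 300, F = 28, f = 22, h = 50.
Median ≈ 300 + ((45.5 − 28) / 22) × 50 = 339.7727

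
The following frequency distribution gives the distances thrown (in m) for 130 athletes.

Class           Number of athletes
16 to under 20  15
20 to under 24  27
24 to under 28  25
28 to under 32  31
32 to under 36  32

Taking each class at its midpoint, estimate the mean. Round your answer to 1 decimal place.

Midpoints: 18, 22, 26, 30, 34
Σfm = 15×18 + 27×22 + 25×26 + 31×30 + 32×34 = 3532
n = Σf = 130
Mean = 3532 / 130 = 27.1692

27.2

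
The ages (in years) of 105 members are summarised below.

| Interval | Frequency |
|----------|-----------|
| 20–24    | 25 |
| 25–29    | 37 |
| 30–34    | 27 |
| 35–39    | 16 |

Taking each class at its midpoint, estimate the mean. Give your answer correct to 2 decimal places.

Midpoints: 22, 27, 32, 37
Σfm = 25×22 + 37×27 + 27×32 + 16×37 = 3005
n = Σf = 105
Mean = 3005 / 105 = 28.6190

28.62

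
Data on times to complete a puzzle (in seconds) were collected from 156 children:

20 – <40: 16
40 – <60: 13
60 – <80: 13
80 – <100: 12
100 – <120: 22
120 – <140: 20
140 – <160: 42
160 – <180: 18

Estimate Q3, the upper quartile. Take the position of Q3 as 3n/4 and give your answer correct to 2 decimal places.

Cumulative frequencies: 16, 29, 42, 54, 76, 96, 138, 156
n = 156; position = 3n/4 = 117.
This falls in the class 140 – <160: L = 140, F = 96, f = 42, h = 20.
Upper quartile ≈ 140 + ((117 − 96) / 42) × 20 = 150.0000

150.00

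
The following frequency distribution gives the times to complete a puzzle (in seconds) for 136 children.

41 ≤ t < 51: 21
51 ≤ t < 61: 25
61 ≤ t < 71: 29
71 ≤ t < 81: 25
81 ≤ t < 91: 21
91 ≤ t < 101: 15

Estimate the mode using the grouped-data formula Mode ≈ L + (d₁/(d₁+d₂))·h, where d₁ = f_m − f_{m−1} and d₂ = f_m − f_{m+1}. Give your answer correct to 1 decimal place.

66.0

Modal class: 61 ≤ t < 71 (highest frequency 29).
d₁ = 29 − 25 = 4, d₂ = 29 − 25 = 4
Mode ≈ 61 + (4/(4+4)) × 10 = 61 + 5.0000 = 66.0000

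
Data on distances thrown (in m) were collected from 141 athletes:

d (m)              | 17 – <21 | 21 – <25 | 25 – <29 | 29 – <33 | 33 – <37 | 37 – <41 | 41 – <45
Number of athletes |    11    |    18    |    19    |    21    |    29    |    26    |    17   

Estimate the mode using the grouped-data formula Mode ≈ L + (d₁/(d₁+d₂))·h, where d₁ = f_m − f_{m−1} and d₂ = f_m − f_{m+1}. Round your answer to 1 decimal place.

35.9

Modal class: 33 – <37 (highest frequency 29).
d₁ = 29 − 21 = 8, d₂ = 29 − 26 = 3
Mode ≈ 33 + (8/(8+3)) × 4 = 33 + 2.9091 = 35.9091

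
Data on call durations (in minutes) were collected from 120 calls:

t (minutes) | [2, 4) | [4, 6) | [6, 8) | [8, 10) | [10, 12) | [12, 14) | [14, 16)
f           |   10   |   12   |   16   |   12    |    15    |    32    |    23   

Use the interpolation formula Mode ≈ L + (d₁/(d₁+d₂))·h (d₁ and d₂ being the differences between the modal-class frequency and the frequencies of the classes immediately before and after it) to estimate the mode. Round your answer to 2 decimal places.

Modal class: [12, 14) (highest frequency 32).
d₁ = 32 − 15 = 17, d₂ = 32 − 23 = 9
Mode ≈ 12 + (17/(17+9)) × 2 = 12 + 1.3077 = 13.3077

13.31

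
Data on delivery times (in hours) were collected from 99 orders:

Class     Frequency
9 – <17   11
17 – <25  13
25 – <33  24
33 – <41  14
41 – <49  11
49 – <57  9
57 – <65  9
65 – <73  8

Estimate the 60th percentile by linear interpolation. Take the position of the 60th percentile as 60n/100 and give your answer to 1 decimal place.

39.5

Cumulative frequencies: 11, 24, 48, 62, 73, 82, 91, 99
n = 99; position = 60n/100 = 59.4.
This falls in the class 33 – <41: L = 33, F = 48, f = 14, h = 8.
60th percentile ≈ 33 + ((59.4 − 48) / 14) × 8 = 39.5143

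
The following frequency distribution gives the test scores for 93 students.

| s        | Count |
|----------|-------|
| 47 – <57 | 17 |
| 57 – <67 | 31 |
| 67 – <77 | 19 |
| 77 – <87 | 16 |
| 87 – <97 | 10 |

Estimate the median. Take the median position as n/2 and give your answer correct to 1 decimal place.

66.5

Cumulative frequencies: 17, 48, 67, 83, 93
n = 93; position = n/2 = 46.5.
This falls in the class 57 – <67: L = 57, F = 17, f = 31, h = 10.
Median ≈ 57 + ((46.5 − 17) / 31) × 10 = 66.5161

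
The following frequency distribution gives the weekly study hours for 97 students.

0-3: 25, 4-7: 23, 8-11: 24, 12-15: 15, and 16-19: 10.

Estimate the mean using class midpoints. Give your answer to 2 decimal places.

Midpoints: 1.5, 5.5, 9.5, 13.5, 17.5
Σfm = 25×1.5 + 23×5.5 + 24×9.5 + 15×13.5 + 10×17.5 = 769.5
n = Σf = 97
Mean = 769.5 / 97 = 7.9330

7.93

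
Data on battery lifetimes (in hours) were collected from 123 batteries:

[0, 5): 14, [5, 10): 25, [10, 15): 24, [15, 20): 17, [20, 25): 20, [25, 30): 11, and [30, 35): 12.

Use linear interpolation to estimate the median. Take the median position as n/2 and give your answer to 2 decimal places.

14.69

Cumulative frequencies: 14, 39, 63, 80, 100, 111, 123
n = 123; position = n/2 = 61.5.
This falls in the class [10, 15): L = 10, F = 39, f = 24, h = 5.
Median ≈ 10 + ((61.5 − 39) / 24) × 5 = 14.6875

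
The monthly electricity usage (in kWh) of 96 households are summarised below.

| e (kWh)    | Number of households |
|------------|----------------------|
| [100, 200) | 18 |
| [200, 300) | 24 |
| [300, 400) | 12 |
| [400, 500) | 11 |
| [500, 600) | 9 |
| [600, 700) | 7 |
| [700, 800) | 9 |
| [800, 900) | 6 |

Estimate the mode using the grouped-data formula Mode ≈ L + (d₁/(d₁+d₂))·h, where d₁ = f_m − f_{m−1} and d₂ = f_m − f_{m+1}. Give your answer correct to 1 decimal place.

Modal class: [200, 300) (highest frequency 24).
d₁ = 24 − 18 = 6, d₂ = 24 − 12 = 12
Mode ≈ 200 + (6/(6+12)) × 100 = 200 + 33.3333 = 233.3333

233.3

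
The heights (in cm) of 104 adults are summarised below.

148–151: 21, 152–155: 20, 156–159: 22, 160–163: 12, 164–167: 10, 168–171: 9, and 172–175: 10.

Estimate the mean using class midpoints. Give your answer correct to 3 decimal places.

Midpoints: 149.5, 153.5, 157.5, 161.5, 165.5, 169.5, 173.5
Σfm = 21×149.5 + 20×153.5 + 22×157.5 + 12×161.5 + 10×165.5 + 9×169.5 + 10×173.5 = 16528
n = Σf = 104
Mean = 16528 / 104 = 158.9231

158.923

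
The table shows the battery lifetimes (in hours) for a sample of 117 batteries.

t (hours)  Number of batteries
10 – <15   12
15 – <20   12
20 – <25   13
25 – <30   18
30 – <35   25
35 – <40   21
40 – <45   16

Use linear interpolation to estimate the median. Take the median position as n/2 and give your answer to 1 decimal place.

30.7

Cumulative frequencies: 12, 24, 37, 55, 80, 101, 117
n = 117; position = n/2 = 58.5.
This falls in the class 30 – <35: L = 30, F = 55, f = 25, h = 5.
Median ≈ 30 + ((58.5 − 55) / 25) × 5 = 30.7000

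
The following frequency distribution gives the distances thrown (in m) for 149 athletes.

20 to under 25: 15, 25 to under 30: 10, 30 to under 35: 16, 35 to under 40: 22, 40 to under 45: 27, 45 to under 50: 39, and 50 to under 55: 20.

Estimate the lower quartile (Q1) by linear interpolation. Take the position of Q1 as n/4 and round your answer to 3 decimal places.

Cumulative frequencies: 15, 25, 41, 63, 90, 129, 149
n = 149; position = n/4 = 37.25.
This falls in the class 30 to under 35: L = 30, F = 25, f = 16, h = 5.
Lower quartile ≈ 30 + ((37.25 − 25) / 16) × 5 = 33.8281

33.828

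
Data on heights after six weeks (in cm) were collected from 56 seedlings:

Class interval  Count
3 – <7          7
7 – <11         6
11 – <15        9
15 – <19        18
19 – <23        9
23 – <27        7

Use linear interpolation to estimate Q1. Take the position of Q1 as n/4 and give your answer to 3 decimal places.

11.444

Cumulative frequencies: 7, 13, 22, 40, 49, 56
n = 56; position = n/4 = 14.
This falls in the class 11 – <15: L = 11, F = 13, f = 9, h = 4.
Lower quartile ≈ 11 + ((14 − 13) / 9) × 4 = 11.4444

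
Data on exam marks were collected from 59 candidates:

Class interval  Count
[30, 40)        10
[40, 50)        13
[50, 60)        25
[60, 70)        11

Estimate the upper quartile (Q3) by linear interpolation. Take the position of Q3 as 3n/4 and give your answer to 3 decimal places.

Cumulative frequencies: 10, 23, 48, 59
n = 59; position = 3n/4 = 44.25.
This falls in the class [50, 60): L = 50, F = 23, f = 25, h = 10.
Upper quartile ≈ 50 + ((44.25 − 23) / 25) × 10 = 58.5000

58.500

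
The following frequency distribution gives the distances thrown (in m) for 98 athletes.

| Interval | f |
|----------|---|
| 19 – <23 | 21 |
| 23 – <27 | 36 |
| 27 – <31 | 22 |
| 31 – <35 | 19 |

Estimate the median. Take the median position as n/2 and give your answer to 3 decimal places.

Cumulative frequencies: 21, 57, 79, 98
n = 98; position = n/2 = 49.
This falls in the class 23 – <27: L = 23, F = 21, f = 36, h = 4.
Median ≈ 23 + ((49 − 21) / 36) × 4 = 26.1111

26.111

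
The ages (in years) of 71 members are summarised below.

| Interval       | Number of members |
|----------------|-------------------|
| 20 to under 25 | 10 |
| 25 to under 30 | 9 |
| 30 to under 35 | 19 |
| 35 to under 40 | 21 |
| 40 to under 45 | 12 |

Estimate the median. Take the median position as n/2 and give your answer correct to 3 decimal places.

34.342

Cumulative frequencies: 10, 19, 38, 59, 71
n = 71; position = n/2 = 35.5.
This falls in the class 30 to under 35: L = 30, F = 19, f = 19, h = 5.
Median ≈ 30 + ((35.5 − 19) / 19) × 5 = 34.3421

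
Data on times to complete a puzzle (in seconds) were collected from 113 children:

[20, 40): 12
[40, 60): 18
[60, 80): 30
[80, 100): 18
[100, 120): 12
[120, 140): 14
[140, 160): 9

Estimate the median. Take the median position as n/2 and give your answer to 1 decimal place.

Cumulative frequencies: 12, 30, 60, 78, 90, 104, 113
n = 113; position = n/2 = 56.5.
This falls in the class [60, 80): L = 60, F = 30, f = 30, h = 20.
Median ≈ 60 + ((56.5 − 30) / 30) × 20 = 77.6667

77.7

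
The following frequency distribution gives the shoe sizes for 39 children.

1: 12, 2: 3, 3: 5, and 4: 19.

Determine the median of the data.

Cumulative frequencies: 12, 15, 20, 39
n = 39, so the median is the value in position (n+1)/2 = 20.
Position 20 falls at value 3.

3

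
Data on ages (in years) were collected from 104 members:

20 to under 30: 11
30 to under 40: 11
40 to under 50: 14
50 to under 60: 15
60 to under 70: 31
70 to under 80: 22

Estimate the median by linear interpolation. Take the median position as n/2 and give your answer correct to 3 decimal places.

60.323

Cumulative frequencies: 11, 22, 36, 51, 82, 104
n = 104; position = n/2 = 52.
This falls in the class 60 to under 70: L = 60, F = 51, f = 31, h = 10.
Median ≈ 60 + ((52 − 51) / 31) × 10 = 60.3226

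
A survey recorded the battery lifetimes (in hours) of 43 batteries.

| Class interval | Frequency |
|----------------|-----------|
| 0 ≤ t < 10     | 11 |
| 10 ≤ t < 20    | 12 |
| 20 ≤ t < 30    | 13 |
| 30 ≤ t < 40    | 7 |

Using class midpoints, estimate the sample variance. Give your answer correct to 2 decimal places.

Midpoints: 5, 15, 25, 35
n = 43, Σfm = 805, mean = 18.7209
Σfm² = 19675
Σf(m − x̄)² = Σfm² − (Σfm)²/n = 19675 − 805²/43 = 4604.6512
Sample variance = 4604.6512 / 42 = 109.6346

109.63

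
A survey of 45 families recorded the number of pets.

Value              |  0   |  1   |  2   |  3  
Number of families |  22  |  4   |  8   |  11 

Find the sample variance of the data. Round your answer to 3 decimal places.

Values: 0, 1, 2, 3
n = 45, Σfx = 53, mean = 1.1778
Σfx² = 135
Σf(x − x̄)² = Σfx² − (Σfx)²/n = 135 − 53²/45 = 72.5778
Sample variance = 72.5778 / 44 = 1.6495

1.649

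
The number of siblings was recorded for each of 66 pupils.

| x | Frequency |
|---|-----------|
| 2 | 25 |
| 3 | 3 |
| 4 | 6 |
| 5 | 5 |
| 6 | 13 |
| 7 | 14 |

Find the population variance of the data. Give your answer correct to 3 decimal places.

Values: 2, 3, 4, 5, 6, 7
n = 66, Σfx = 284, mean = 4.3030
Σfx² = 1502
Σf(x − x̄)² = Σfx² − (Σfx)²/n = 1502 − 284²/66 = 279.9394
Population variance = 279.9394 / 66 = 4.2415

4.242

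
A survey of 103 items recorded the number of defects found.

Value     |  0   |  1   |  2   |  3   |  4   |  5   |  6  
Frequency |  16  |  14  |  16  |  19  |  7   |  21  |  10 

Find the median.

Cumulative frequencies: 16, 30, 46, 65, 72, 93, 103
n = 103, so the median is the value in position (n+1)/2 = 52.
Position 52 falls at value 3.

3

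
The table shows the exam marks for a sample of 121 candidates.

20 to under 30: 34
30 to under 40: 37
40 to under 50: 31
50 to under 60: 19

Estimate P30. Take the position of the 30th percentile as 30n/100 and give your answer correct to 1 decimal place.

30.6

Cumulative frequencies: 34, 71, 102, 121
n = 121; position = 30n/100 = 36.3.
This falls in the class 30 to under 40: L = 30, F = 34, f = 37, h = 10.
30th percentile ≈ 30 + ((36.3 − 34) / 37) × 10 = 30.6216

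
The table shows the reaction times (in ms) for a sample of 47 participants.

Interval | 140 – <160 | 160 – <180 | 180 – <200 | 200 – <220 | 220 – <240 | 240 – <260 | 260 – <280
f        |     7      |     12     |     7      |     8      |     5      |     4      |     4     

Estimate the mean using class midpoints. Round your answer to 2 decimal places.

Midpoints: 150, 170, 190, 210, 230, 250, 270
Σfm = 7×150 + 12×170 + 7×190 + 8×210 + 5×230 + 4×250 + 4×270 = 9330
n = Σf = 47
Mean = 9330 / 47 = 198.5106

198.51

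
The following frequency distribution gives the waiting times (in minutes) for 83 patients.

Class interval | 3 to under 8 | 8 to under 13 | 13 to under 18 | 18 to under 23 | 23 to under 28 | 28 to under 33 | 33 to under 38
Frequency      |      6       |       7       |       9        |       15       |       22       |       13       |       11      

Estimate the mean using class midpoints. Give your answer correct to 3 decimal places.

22.910

Midpoints: 5.5, 10.5, 15.5, 20.5, 25.5, 30.5, 35.5
Σfm = 6×5.5 + 7×10.5 + 9×15.5 + 15×20.5 + 22×25.5 + 13×30.5 + 11×35.5 = 1901.5
n = Σf = 83
Mean = 1901.5 / 83 = 22.9096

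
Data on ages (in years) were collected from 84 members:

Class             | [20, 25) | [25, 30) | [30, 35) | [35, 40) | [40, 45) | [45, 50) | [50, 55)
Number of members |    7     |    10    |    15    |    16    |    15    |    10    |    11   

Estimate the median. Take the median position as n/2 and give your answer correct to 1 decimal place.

38.1

Cumulative frequencies: 7, 17, 32, 48, 63, 73, 84
n = 84; position = n/2 = 42.
This falls in the class [35, 40): L = 35, F = 32, f = 16, h = 5.
Median ≈ 35 + ((42 − 32) / 16) × 5 = 38.1250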